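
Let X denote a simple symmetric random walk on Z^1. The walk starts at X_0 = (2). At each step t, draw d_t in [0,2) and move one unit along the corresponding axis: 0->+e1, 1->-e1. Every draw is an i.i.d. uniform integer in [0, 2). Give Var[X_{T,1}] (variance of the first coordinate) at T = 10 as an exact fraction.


Outcome values over d=0..1: [1, -1]
Σy = 0, Σy² = 2, M = 2
μ = 0/2 = 0,  σ² = 2/2 − (0)² = 1
Independent increments: Var[X_10] = 10·σ² = 10·(1) = 10

10


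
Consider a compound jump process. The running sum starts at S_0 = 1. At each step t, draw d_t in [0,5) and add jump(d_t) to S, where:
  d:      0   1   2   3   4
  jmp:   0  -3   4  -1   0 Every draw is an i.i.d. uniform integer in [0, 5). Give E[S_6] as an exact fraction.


1

Outcome values over d=0..4: [0, -3, 4, -1, 0]
Σy = 0, Σy² = 26, M = 5
μ = 0/5 = 0,  σ² = 26/5 − (0)² = 26/5
E[S_6] = 1 + 6·(0) = 1


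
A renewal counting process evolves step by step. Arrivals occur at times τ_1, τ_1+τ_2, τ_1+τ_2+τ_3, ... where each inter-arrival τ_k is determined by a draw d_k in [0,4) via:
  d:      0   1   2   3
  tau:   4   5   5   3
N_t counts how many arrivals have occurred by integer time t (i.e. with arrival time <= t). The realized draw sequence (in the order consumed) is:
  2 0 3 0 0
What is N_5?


draw d_1=2: τ_1=5, arrival time A_1=5
draw d_2=0: τ_2=4, arrival time A_2=9
draw d_3=3: τ_3=3, arrival time A_3=12
draw d_4=0: τ_4=4, arrival time A_4=16
draw d_5=0: τ_5=4, arrival time A_5=20
N_t over t=0..5: 0:0 1:0 2:0 3:0 4:0 5:1

1


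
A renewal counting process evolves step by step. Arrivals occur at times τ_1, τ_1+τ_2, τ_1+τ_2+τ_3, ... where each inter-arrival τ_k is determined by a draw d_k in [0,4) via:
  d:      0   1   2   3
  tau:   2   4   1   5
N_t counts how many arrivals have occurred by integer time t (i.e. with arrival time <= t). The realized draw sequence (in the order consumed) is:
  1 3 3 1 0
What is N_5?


draw d_1=1: τ_1=4, arrival time A_1=4
draw d_2=3: τ_2=5, arrival time A_2=9
draw d_3=3: τ_3=5, arrival time A_3=14
draw d_4=1: τ_4=4, arrival time A_4=18
draw d_5=0: τ_5=2, arrival time A_5=20
N_t over t=0..5: 0:0 1:0 2:0 3:0 4:1 5:1

1


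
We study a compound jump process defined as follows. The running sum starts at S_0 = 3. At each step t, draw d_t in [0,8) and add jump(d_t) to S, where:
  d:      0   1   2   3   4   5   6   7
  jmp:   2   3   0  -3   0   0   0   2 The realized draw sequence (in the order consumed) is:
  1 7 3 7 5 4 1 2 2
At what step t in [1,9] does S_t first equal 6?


1

t=0: S=3, d=1, jump=3, S_1=6
t=1: S=6, d=7, jump=2, S_2=8
t=2: S=8, d=3, jump=-3, S_3=5
t=3: S=5, d=7, jump=2, S_4=7
t=4: S=7, d=5, jump=0, S_5=7
t=5: S=7, d=4, jump=0, S_6=7
t=6: S=7, d=1, jump=3, S_7=10
t=7: S=10, d=2, jump=0, S_8=10
t=8: S=10, d=2, jump=0, S_9=10


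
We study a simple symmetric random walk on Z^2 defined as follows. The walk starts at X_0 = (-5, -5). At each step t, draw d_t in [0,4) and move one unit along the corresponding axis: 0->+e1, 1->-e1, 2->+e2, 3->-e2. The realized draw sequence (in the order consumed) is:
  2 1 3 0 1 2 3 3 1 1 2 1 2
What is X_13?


(-9, -4)

t=0: X=(-5, -5), d=2 → +e2, X_1=(-5, -4)
t=1: X=(-5, -4), d=1 → -e1, X_2=(-6, -4)
t=2: X=(-6, -4), d=3 → -e2, X_3=(-6, -5)
t=3: X=(-6, -5), d=0 → +e1, X_4=(-5, -5)
t=4: X=(-5, -5), d=1 → -e1, X_5=(-6, -5)
t=5: X=(-6, -5), d=2 → +e2, X_6=(-6, -4)
t=6: X=(-6, -4), d=3 → -e2, X_7=(-6, -5)
t=7: X=(-6, -5), d=3 → -e2, X_8=(-6, -6)
t=8: X=(-6, -6), d=1 → -e1, X_9=(-7, -6)
t=9: X=(-7, -6), d=1 → -e1, X_10=(-8, -6)
t=10: X=(-8, -6), d=2 → +e2, X_11=(-8, -5)
t=11: X=(-8, -5), d=1 → -e1, X_12=(-9, -5)
t=12: X=(-9, -5), d=2 → +e2, X_13=(-9, -4)


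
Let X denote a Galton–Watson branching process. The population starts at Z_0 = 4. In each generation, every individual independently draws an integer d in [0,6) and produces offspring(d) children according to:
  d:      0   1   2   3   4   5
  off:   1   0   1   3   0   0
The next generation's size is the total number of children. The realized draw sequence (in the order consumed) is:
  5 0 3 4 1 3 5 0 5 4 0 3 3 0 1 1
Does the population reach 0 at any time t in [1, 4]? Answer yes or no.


gen 0: Z_0=4, draws=[5, 0, 3, 4], offspring=[0, 1, 3, 0], Z_1=4
gen 1: Z_1=4, draws=[1, 3, 5, 0], offspring=[0, 3, 0, 1], Z_2=4
gen 2: Z_2=4, draws=[5, 4, 0, 3], offspring=[0, 0, 1, 3], Z_3=4
gen 3: Z_3=4, draws=[3, 0, 1, 1], offspring=[3, 1, 0, 0], Z_4=4

no


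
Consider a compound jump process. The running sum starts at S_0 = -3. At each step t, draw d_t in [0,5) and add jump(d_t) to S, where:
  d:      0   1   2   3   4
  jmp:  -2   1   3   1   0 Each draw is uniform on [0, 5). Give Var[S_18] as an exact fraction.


1188/25

Outcome values over d=0..4: [-2, 1, 3, 1, 0]
Σy = 3, Σy² = 15, M = 5
μ = 3/5 = 3/5,  σ² = 15/5 − (3/5)² = 66/25
Independent increments: Var[S_18] = 18·σ² = 18·(66/25) = 1188/25


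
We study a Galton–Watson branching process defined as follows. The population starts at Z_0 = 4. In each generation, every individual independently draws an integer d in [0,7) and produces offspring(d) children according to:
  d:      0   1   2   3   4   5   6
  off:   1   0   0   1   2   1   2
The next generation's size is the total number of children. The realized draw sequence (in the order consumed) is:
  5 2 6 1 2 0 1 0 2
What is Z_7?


0

gen 0: Z_0=4, draws=[5, 2, 6, 1], offspring=[1, 0, 2, 0], Z_1=3
gen 1: Z_1=3, draws=[2, 0, 1], offspring=[0, 1, 0], Z_2=1
gen 2: Z_2=1, draws=[0], offspring=[1], Z_3=1
gen 3: Z_3=1, draws=[2], offspring=[0], Z_4=0
gen 4: Z_4=0, draws=[], offspring=[], Z_5=0
gen 5: Z_5=0, draws=[], offspring=[], Z_6=0
gen 6: Z_6=0, draws=[], offspring=[], Z_7=0


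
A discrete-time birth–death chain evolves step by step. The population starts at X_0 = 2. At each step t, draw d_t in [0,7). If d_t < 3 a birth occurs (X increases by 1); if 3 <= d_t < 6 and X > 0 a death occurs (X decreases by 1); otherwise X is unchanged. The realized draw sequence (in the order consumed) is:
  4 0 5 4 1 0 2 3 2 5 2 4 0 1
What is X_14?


4

t=0: X=2, d=4 → death, X_1=1
t=1: X=1, d=0 → birth, X_2=2
t=2: X=2, d=5 → death, X_3=1
t=3: X=1, d=4 → death, X_4=0
t=4: X=0, d=1 → birth, X_5=1
t=5: X=1, d=0 → birth, X_6=2
t=6: X=2, d=2 → birth, X_7=3
t=7: X=3, d=3 → death, X_8=2
t=8: X=2, d=2 → birth, X_9=3
t=9: X=3, d=5 → death, X_10=2
t=10: X=2, d=2 → birth, X_11=3
t=11: X=3, d=4 → death, X_12=2
t=12: X=2, d=0 → birth, X_13=3
t=13: X=3, d=1 → birth, X_14=4


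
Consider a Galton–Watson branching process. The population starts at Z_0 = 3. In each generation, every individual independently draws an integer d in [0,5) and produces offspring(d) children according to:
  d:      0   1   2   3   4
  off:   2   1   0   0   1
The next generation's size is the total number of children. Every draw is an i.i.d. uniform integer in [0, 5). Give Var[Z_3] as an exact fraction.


40992/15625

Outcome values over d=0..4: [2, 1, 0, 0, 1]
Σy = 4, Σy² = 6, M = 5
μ = 4/5 = 4/5,  σ² = 6/5 − (4/5)² = 14/25
V_0 = 0, E_0 = 3
V_1 = 14/25·E_0 + (4/5)²·V_0 = 42/25;  E_1 = 12/5
V_2 = 14/25·E_1 + (4/5)²·V_1 = 1512/625;  E_2 = 48/25
V_3 = 14/25·E_2 + (4/5)²·V_2 = 40992/15625;  E_3 = 192/125


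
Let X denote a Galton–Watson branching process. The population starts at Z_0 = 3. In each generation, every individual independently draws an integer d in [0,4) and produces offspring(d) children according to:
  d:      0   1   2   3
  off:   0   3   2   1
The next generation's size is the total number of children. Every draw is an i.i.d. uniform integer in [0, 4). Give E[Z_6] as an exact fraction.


2187/64

Outcome values over d=0..3: [0, 3, 2, 1]
Σy = 6, Σy² = 14, M = 4
μ = 6/4 = 3/2,  σ² = 14/4 − (3/2)² = 5/4
E[Z_0] = 3
E[Z_1] = 3/2·E[Z_0] = 9/2
E[Z_2] = 3/2·E[Z_1] = 27/4
E[Z_3] = 3/2·E[Z_2] = 81/8
E[Z_4] = 3/2·E[Z_3] = 243/16
E[Z_5] = 3/2·E[Z_4] = 729/32
E[Z_6] = 3/2·E[Z_5] = 2187/64


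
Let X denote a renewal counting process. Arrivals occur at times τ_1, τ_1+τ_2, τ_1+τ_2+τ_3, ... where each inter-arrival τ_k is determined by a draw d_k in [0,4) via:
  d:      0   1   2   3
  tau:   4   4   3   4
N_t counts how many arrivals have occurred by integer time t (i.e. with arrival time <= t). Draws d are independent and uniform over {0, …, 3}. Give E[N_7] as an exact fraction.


23/16

Inter-arrival values over d=0..3: [4, 4, 3, 4]
Each d has probability 1/4, so the pmf of τ is: f(3) = 1/4, f(4) = 3/4
Renewal equation for m(n) = E[N_n]: condition on τ_1 = k (if k <= n, one arrival plus a fresh copy on the remaining n−k steps): m(n) = F(n) + Σ_{k<=n} f(k)·m(n−k), where F(n) = P(τ <= n) and m(0) = 0
m(1) = F(1) = 0
m(2) = F(2) = 0
m(3) = F(3) = 1/4
m(4) = F(4) = 1
m(5) = F(5) = 1
m(6) = F(6) + f(3)·m(3) = 1 + 1/4·1/4 = 17/16
m(7) = F(7) + f(3)·m(4) + f(4)·m(3) = 1 + 1/4·1 + 3/4·1/4 = 23/16
E[N_7] = m(7) = 23/16


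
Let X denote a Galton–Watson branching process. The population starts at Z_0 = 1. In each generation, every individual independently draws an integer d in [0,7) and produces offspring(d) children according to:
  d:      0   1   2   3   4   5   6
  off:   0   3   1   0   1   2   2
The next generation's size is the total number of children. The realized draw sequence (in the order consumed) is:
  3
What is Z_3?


gen 0: Z_0=1, draws=[3], offspring=[0], Z_1=0
gen 1: Z_1=0, draws=[], offspring=[], Z_2=0
gen 2: Z_2=0, draws=[], offspring=[], Z_3=0

0


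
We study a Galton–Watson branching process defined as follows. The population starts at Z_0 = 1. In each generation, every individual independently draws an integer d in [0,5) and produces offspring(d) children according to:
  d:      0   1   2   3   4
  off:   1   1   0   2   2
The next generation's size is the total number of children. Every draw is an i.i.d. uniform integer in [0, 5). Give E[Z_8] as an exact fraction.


1679616/390625

Outcome values over d=0..4: [1, 1, 0, 2, 2]
Σy = 6, Σy² = 10, M = 5
μ = 6/5 = 6/5,  σ² = 10/5 − (6/5)² = 14/25
E[Z_0] = 1
E[Z_1] = 6/5·E[Z_0] = 6/5
E[Z_2] = 6/5·E[Z_1] = 36/25
E[Z_3] = 6/5·E[Z_2] = 216/125
E[Z_4] = 6/5·E[Z_3] = 1296/625
E[Z_5] = 6/5·E[Z_4] = 7776/3125
E[Z_6] = 6/5·E[Z_5] = 46656/15625
E[Z_7] = 6/5·E[Z_6] = 279936/78125
E[Z_8] = 6/5·E[Z_7] = 1679616/390625


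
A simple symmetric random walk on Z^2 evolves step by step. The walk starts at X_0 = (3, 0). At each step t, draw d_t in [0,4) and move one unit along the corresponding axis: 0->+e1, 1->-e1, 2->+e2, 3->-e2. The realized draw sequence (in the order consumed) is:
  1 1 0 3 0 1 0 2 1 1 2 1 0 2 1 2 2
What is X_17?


(0, 4)

t=0: X=(3, 0), d=1 → -e1, X_1=(2, 0)
t=1: X=(2, 0), d=1 → -e1, X_2=(1, 0)
t=2: X=(1, 0), d=0 → +e1, X_3=(2, 0)
t=3: X=(2, 0), d=3 → -e2, X_4=(2, -1)
t=4: X=(2, -1), d=0 → +e1, X_5=(3, -1)
t=5: X=(3, -1), d=1 → -e1, X_6=(2, -1)
t=6: X=(2, -1), d=0 → +e1, X_7=(3, -1)
t=7: X=(3, -1), d=2 → +e2, X_8=(3, 0)
t=8: X=(3, 0), d=1 → -e1, X_9=(2, 0)
t=9: X=(2, 0), d=1 → -e1, X_10=(1, 0)
t=10: X=(1, 0), d=2 → +e2, X_11=(1, 1)
t=11: X=(1, 1), d=1 → -e1, X_12=(0, 1)
t=12: X=(0, 1), d=0 → +e1, X_13=(1, 1)
t=13: X=(1, 1), d=2 → +e2, X_14=(1, 2)
t=14: X=(1, 2), d=1 → -e1, X_15=(0, 2)
t=15: X=(0, 2), d=2 → +e2, X_16=(0, 3)
t=16: X=(0, 3), d=2 → +e2, X_17=(0, 4)


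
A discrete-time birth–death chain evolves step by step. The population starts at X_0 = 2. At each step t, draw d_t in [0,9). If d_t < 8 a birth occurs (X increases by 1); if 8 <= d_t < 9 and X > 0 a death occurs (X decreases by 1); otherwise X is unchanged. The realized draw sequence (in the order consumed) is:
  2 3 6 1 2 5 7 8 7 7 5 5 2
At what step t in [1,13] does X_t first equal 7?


5

t=0: X=2, d=2 → birth, X_1=3
t=1: X=3, d=3 → birth, X_2=4
t=2: X=4, d=6 → birth, X_3=5
t=3: X=5, d=1 → birth, X_4=6
t=4: X=6, d=2 → birth, X_5=7
t=5: X=7, d=5 → birth, X_6=8
t=6: X=8, d=7 → birth, X_7=9
t=7: X=9, d=8 → death, X_8=8
t=8: X=8, d=7 → birth, X_9=9
t=9: X=9, d=7 → birth, X_10=10
t=10: X=10, d=5 → birth, X_11=11
t=11: X=11, d=5 → birth, X_12=12
t=12: X=12, d=2 → birth, X_13=13


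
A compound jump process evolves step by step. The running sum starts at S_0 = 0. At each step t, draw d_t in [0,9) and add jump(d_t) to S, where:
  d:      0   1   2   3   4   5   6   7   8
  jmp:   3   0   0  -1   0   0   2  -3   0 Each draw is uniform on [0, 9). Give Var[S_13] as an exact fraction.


2678/81

Outcome values over d=0..8: [3, 0, 0, -1, 0, 0, 2, -3, 0]
Σy = 1, Σy² = 23, M = 9
μ = 1/9 = 1/9,  σ² = 23/9 − (1/9)² = 206/81
Independent increments: Var[S_13] = 13·σ² = 13·(206/81) = 2678/81


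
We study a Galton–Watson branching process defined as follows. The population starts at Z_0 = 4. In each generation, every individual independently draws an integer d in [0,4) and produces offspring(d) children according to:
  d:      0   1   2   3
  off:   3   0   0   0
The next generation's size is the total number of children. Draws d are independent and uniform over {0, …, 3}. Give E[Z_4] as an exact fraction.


Outcome values over d=0..3: [3, 0, 0, 0]
Σy = 3, Σy² = 9, M = 4
μ = 3/4 = 3/4,  σ² = 9/4 − (3/4)² = 27/16
E[Z_0] = 4
E[Z_1] = 3/4·E[Z_0] = 3
E[Z_2] = 3/4·E[Z_1] = 9/4
E[Z_3] = 3/4·E[Z_2] = 27/16
E[Z_4] = 3/4·E[Z_3] = 81/64

81/64


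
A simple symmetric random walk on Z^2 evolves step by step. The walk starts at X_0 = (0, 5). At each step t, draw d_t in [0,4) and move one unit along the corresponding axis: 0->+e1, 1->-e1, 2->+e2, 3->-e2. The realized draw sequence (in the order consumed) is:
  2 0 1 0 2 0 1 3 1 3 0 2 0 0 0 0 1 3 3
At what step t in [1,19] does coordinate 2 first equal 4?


19

t=0: X=(0, 5), d=2 → +e2, X_1=(0, 6)
t=1: X=(0, 6), d=0 → +e1, X_2=(1, 6)
t=2: X=(1, 6), d=1 → -e1, X_3=(0, 6)
t=3: X=(0, 6), d=0 → +e1, X_4=(1, 6)
t=4: X=(1, 6), d=2 → +e2, X_5=(1, 7)
t=5: X=(1, 7), d=0 → +e1, X_6=(2, 7)
t=6: X=(2, 7), d=1 → -e1, X_7=(1, 7)
t=7: X=(1, 7), d=3 → -e2, X_8=(1, 6)
t=8: X=(1, 6), d=1 → -e1, X_9=(0, 6)
t=9: X=(0, 6), d=3 → -e2, X_10=(0, 5)
t=10: X=(0, 5), d=0 → +e1, X_11=(1, 5)
t=11: X=(1, 5), d=2 → +e2, X_12=(1, 6)
t=12: X=(1, 6), d=0 → +e1, X_13=(2, 6)
t=13: X=(2, 6), d=0 → +e1, X_14=(3, 6)
t=14: X=(3, 6), d=0 → +e1, X_15=(4, 6)
t=15: X=(4, 6), d=0 → +e1, X_16=(5, 6)
t=16: X=(5, 6), d=1 → -e1, X_17=(4, 6)
t=17: X=(4, 6), d=3 → -e2, X_18=(4, 5)
t=18: X=(4, 5), d=3 → -e2, X_19=(4, 4)


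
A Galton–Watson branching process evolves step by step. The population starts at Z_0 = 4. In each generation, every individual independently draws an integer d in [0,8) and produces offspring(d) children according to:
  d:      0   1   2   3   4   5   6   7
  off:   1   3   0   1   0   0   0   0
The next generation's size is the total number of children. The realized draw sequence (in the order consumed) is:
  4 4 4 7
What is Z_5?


0

gen 0: Z_0=4, draws=[4, 4, 4, 7], offspring=[0, 0, 0, 0], Z_1=0
gen 1: Z_1=0, draws=[], offspring=[], Z_2=0
gen 2: Z_2=0, draws=[], offspring=[], Z_3=0
gen 3: Z_3=0, draws=[], offspring=[], Z_4=0
gen 4: Z_4=0, draws=[], offspring=[], Z_5=0


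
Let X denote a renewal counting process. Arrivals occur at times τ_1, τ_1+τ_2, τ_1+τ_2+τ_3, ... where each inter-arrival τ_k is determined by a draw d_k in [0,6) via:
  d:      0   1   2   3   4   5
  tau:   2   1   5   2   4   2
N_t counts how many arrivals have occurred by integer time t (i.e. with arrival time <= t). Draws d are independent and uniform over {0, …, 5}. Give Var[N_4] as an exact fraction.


Inter-arrival values over d=0..5: [2, 1, 5, 2, 4, 2]
Each d has probability 1/6, so the pmf of τ is: f(1) = 1/6, f(2) = 1/2, f(4) = 1/6, f(5) = 1/6
Let p_n(j) = P(N_n = j), with p_0 = [1]. Condition on τ_1: p_n(0) = P(τ > n), and for j >= 1, p_n(j) = Σ_{k<=n} f(k)·p_{n−k}(j−1)
p_1 = [5/6, 1/6]  (j = 0..1)
p_2 = [1/3, 23/36, 1/36]  (j = 0..2)
p_3 = [1/3, 17/36, 41/216, 1/216]  (j = 0..3)
p_4 = [1/6, 7/18, 43/108, 59/1296, 1/1296]  (j = 0..4)
E[N_4] = Σ j·p_4(j) = 1717/1296;  E[N_4²] = Σ j²·p_4(j) = 3115/1296
Var[N_4] = 3115/1296 − (1717/1296)² = 1088951/1679616

1088951/1679616


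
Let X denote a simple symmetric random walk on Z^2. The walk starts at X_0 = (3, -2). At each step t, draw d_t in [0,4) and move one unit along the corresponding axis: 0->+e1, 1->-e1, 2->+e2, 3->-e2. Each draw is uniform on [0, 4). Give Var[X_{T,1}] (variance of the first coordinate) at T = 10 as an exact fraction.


Outcome values over d=0..3: [1, -1, 0, 0]
Σy = 0, Σy² = 2, M = 4
μ = 0/4 = 0,  σ² = 2/4 − (0)² = 1/2
Independent increments: Var[X_10] = 10·σ² = 10·(1/2) = 5

5


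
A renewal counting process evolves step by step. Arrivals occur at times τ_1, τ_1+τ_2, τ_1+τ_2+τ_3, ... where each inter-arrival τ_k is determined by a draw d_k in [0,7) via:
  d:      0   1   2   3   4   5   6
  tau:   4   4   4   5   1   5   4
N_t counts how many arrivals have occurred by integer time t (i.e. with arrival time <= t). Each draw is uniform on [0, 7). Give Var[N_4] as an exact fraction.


1431520/5764801

Inter-arrival values over d=0..6: [4, 4, 4, 5, 1, 5, 4]
Each d has probability 1/7, so the pmf of τ is: f(1) = 1/7, f(4) = 4/7, f(5) = 2/7
Let p_n(j) = P(N_n = j), with p_0 = [1]. Condition on τ_1: p_n(0) = P(τ > n), and for j >= 1, p_n(j) = Σ_{k<=n} f(k)·p_{n−k}(j−1)
p_1 = [6/7, 1/7]  (j = 0..1)
p_2 = [6/7, 6/49, 1/49]  (j = 0..2)
p_3 = [6/7, 6/49, 6/343, 1/343]  (j = 0..3)
p_4 = [2/7, 34/49, 6/343, 6/2401, 1/2401]  (j = 0..4)
E[N_4] = Σ j·p_4(j) = 1772/2401;  E[N_4²] = Σ j²·p_4(j) = 272/343
Var[N_4] = 272/343 − (1772/2401)² = 1431520/5764801


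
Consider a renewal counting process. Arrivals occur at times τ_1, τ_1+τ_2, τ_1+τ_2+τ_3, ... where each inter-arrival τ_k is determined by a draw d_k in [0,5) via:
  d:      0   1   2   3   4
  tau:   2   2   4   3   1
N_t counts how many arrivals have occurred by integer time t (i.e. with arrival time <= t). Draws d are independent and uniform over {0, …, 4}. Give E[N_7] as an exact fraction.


Inter-arrival values over d=0..4: [2, 2, 4, 3, 1]
Each d has probability 1/5, so the pmf of τ is: f(1) = 1/5, f(2) = 2/5, f(3) = 1/5, f(4) = 1/5
Renewal equation for m(n) = E[N_n]: condition on τ_1 = k (if k <= n, one arrival plus a fresh copy on the remaining n−k steps): m(n) = F(n) + Σ_{k<=n} f(k)·m(n−k), where F(n) = P(τ <= n) and m(0) = 0
m(1) = F(1) = 1/5
m(2) = F(2) + f(1)·m(1) = 3/5 + 1/5·1/5 = 16/25
m(3) = F(3) + f(1)·m(2) + f(2)·m(1) = 4/5 + 1/5·16/25 + 2/5·1/5 = 126/125
m(4) = F(4) + f(1)·m(3) + f(2)·m(2) + f(3)·m(1) = 1 + 1/5·126/125 + 2/5·16/25 + 1/5·1/5 = 936/625
m(5) = F(5) + f(1)·m(4) + f(2)·m(3) + f(3)·m(2) + f(4)·m(1) = 1 + 1/5·936/625 + 2/5·126/125 + 1/5·16/25 + 1/5·1/5 = 5846/3125
m(6) = F(6) + f(1)·m(5) + f(2)·m(4) + f(3)·m(3) + f(4)·m(2) = 1 + 1/5·5846/3125 + 2/5·936/625 + 1/5·126/125 + 1/5·16/25 = 35981/15625
m(7) = F(7) + f(1)·m(6) + f(2)·m(5) + f(3)·m(4) + f(4)·m(3) = 1 + 1/5·35981/15625 + 2/5·5846/3125 + 1/5·936/625 + 1/5·126/125 = 211716/78125
E[N_7] = m(7) = 211716/78125

211716/78125


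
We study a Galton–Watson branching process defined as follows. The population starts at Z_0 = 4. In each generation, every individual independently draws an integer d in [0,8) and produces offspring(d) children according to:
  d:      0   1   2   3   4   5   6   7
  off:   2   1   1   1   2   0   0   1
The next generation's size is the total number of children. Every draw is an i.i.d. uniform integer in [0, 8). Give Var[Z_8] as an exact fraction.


16

Outcome values over d=0..7: [2, 1, 1, 1, 2, 0, 0, 1]
Σy = 8, Σy² = 12, M = 8
μ = 8/8 = 1,  σ² = 12/8 − (1)² = 1/2
V_0 = 0, E_0 = 4
V_1 = 1/2·E_0 + (1)²·V_0 = 2;  E_1 = 4
V_2 = 1/2·E_1 + (1)²·V_1 = 4;  E_2 = 4
V_3 = 1/2·E_2 + (1)²·V_2 = 6;  E_3 = 4
V_4 = 1/2·E_3 + (1)²·V_3 = 8;  E_4 = 4
V_5 = 1/2·E_4 + (1)²·V_4 = 10;  E_5 = 4
V_6 = 1/2·E_5 + (1)²·V_5 = 12;  E_6 = 4
V_7 = 1/2·E_6 + (1)²·V_6 = 14;  E_7 = 4
V_8 = 1/2·E_7 + (1)²·V_7 = 16;  E_8 = 4


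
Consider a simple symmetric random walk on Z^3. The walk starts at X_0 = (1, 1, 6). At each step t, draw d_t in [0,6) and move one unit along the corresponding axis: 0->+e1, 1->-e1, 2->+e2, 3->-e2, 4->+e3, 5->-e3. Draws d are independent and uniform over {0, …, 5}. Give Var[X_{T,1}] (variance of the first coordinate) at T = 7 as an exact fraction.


Outcome values over d=0..5: [1, -1, 0, 0, 0, 0]
Σy = 0, Σy² = 2, M = 6
μ = 0/6 = 0,  σ² = 2/6 − (0)² = 1/3
Independent increments: Var[X_7] = 7·σ² = 7·(1/3) = 7/3

7/3


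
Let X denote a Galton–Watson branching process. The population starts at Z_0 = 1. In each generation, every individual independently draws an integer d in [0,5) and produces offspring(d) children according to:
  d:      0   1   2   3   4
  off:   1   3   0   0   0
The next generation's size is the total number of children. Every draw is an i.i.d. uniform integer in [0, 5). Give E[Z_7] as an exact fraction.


16384/78125

Outcome values over d=0..4: [1, 3, 0, 0, 0]
Σy = 4, Σy² = 10, M = 5
μ = 4/5 = 4/5,  σ² = 10/5 − (4/5)² = 34/25
E[Z_0] = 1
E[Z_1] = 4/5·E[Z_0] = 4/5
E[Z_2] = 4/5·E[Z_1] = 16/25
E[Z_3] = 4/5·E[Z_2] = 64/125
E[Z_4] = 4/5·E[Z_3] = 256/625
E[Z_5] = 4/5·E[Z_4] = 1024/3125
E[Z_6] = 4/5·E[Z_5] = 4096/15625
E[Z_7] = 4/5·E[Z_6] = 16384/78125


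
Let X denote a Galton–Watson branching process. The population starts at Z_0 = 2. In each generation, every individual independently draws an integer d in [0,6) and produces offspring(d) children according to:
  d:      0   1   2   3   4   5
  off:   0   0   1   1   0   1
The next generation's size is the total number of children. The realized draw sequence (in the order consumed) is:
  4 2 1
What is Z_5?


gen 0: Z_0=2, draws=[4, 2], offspring=[0, 1], Z_1=1
gen 1: Z_1=1, draws=[1], offspring=[0], Z_2=0
gen 2: Z_2=0, draws=[], offspring=[], Z_3=0
gen 3: Z_3=0, draws=[], offspring=[], Z_4=0
gen 4: Z_4=0, draws=[], offspring=[], Z_5=0

0


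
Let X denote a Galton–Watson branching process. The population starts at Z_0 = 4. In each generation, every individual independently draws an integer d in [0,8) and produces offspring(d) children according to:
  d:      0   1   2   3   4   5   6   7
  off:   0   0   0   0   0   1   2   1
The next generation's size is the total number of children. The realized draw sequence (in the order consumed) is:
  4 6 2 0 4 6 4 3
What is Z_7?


gen 0: Z_0=4, draws=[4, 6, 2, 0], offspring=[0, 2, 0, 0], Z_1=2
gen 1: Z_1=2, draws=[4, 6], offspring=[0, 2], Z_2=2
gen 2: Z_2=2, draws=[4, 3], offspring=[0, 0], Z_3=0
gen 3: Z_3=0, draws=[], offspring=[], Z_4=0
gen 4: Z_4=0, draws=[], offspring=[], Z_5=0
gen 5: Z_5=0, draws=[], offspring=[], Z_6=0
gen 6: Z_6=0, draws=[], offspring=[], Z_7=0

0


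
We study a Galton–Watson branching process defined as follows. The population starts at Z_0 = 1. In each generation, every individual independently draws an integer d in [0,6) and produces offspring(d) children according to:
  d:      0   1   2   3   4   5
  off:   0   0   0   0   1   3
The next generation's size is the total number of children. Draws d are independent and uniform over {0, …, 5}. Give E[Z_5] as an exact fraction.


Outcome values over d=0..5: [0, 0, 0, 0, 1, 3]
Σy = 4, Σy² = 10, M = 6
μ = 4/6 = 2/3,  σ² = 10/6 − (2/3)² = 11/9
E[Z_0] = 1
E[Z_1] = 2/3·E[Z_0] = 2/3
E[Z_2] = 2/3·E[Z_1] = 4/9
E[Z_3] = 2/3·E[Z_2] = 8/27
E[Z_4] = 2/3·E[Z_3] = 16/81
E[Z_5] = 2/3·E[Z_4] = 32/243

32/243


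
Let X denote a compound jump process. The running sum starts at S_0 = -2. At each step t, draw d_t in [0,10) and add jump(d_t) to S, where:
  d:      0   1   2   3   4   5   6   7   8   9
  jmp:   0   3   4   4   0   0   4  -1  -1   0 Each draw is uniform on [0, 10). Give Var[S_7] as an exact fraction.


Outcome values over d=0..9: [0, 3, 4, 4, 0, 0, 4, -1, -1, 0]
Σy = 13, Σy² = 59, M = 10
μ = 13/10 = 13/10,  σ² = 59/10 − (13/10)² = 421/100
Independent increments: Var[S_7] = 7·σ² = 7·(421/100) = 2947/100

2947/100


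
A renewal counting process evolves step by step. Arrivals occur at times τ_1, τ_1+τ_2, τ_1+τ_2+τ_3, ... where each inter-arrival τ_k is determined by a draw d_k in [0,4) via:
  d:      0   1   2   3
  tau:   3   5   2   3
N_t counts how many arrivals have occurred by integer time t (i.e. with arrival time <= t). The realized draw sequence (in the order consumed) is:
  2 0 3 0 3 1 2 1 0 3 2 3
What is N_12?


4

draw d_1=2: τ_1=2, arrival time A_1=2
draw d_2=0: τ_2=3, arrival time A_2=5
draw d_3=3: τ_3=3, arrival time A_3=8
draw d_4=0: τ_4=3, arrival time A_4=11
draw d_5=3: τ_5=3, arrival time A_5=14
draw d_6=1: τ_6=5, arrival time A_6=19
draw d_7=2: τ_7=2, arrival time A_7=21
draw d_8=1: τ_8=5, arrival time A_8=26
draw d_9=0: τ_9=3, arrival time A_9=29
draw d_10=3: τ_10=3, arrival time A_10=32
draw d_11=2: τ_11=2, arrival time A_11=34
draw d_12=3: τ_12=3, arrival time A_12=37
N_t over t=0..12: 0:0 1:0 2:1 3:1 4:1 5:2 6:2 7:2 8:3 9:3 10:3 11:4 12:4


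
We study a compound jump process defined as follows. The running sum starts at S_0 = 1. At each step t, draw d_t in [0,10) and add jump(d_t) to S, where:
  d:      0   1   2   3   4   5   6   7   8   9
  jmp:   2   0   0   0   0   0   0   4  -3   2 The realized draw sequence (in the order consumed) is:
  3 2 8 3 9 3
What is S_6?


t=0: S=1, d=3, jump=0, S_1=1
t=1: S=1, d=2, jump=0, S_2=1
t=2: S=1, d=8, jump=-3, S_3=-2
t=3: S=-2, d=3, jump=0, S_4=-2
t=4: S=-2, d=9, jump=2, S_5=0
t=5: S=0, d=3, jump=0, S_6=0

0


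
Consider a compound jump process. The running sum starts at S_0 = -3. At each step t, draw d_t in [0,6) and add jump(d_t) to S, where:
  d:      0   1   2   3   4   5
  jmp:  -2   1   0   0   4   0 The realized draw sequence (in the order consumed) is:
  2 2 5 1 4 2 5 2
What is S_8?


t=0: S=-3, d=2, jump=0, S_1=-3
t=1: S=-3, d=2, jump=0, S_2=-3
t=2: S=-3, d=5, jump=0, S_3=-3
t=3: S=-3, d=1, jump=1, S_4=-2
t=4: S=-2, d=4, jump=4, S_5=2
t=5: S=2, d=2, jump=0, S_6=2
t=6: S=2, d=5, jump=0, S_7=2
t=7: S=2, d=2, jump=0, S_8=2

2


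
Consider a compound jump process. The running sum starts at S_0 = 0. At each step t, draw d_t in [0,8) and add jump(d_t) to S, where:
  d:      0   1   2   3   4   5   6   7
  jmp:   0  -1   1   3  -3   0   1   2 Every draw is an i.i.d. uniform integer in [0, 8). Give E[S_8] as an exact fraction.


3

Outcome values over d=0..7: [0, -1, 1, 3, -3, 0, 1, 2]
Σy = 3, Σy² = 25, M = 8
μ = 3/8 = 3/8,  σ² = 25/8 − (3/8)² = 191/64
E[S_8] = 0 + 8·(3/8) = 3


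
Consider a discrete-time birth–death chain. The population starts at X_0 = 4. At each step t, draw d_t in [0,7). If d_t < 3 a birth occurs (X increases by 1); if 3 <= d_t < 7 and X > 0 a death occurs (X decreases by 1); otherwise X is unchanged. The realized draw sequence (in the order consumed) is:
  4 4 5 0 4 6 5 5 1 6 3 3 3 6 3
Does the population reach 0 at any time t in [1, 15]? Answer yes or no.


t=0: X=4, d=4 → death, X_1=3
t=1: X=3, d=4 → death, X_2=2
t=2: X=2, d=5 → death, X_3=1
t=3: X=1, d=0 → birth, X_4=2
t=4: X=2, d=4 → death, X_5=1
t=5: X=1, d=6 → death, X_6=0
t=6: X=0, d=5 → hold, X_7=0
t=7: X=0, d=5 → hold, X_8=0
t=8: X=0, d=1 → birth, X_9=1
t=9: X=1, d=6 → death, X_10=0
t=10: X=0, d=3 → hold, X_11=0
t=11: X=0, d=3 → hold, X_12=0
t=12: X=0, d=3 → hold, X_13=0
t=13: X=0, d=6 → hold, X_14=0
t=14: X=0, d=3 → hold, X_15=0

yes


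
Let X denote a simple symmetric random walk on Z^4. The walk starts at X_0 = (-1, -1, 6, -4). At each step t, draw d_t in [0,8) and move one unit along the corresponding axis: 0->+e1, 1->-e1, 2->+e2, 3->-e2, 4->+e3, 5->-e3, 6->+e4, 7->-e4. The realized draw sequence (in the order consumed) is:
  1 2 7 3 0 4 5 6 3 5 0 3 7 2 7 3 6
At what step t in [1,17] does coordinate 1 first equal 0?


t=0: X=(-1, -1, 6, -4), d=1 → -e1, X_1=(-2, -1, 6, -4)
t=1: X=(-2, -1, 6, -4), d=2 → +e2, X_2=(-2, 0, 6, -4)
t=2: X=(-2, 0, 6, -4), d=7 → -e4, X_3=(-2, 0, 6, -5)
t=3: X=(-2, 0, 6, -5), d=3 → -e2, X_4=(-2, -1, 6, -5)
t=4: X=(-2, -1, 6, -5), d=0 → +e1, X_5=(-1, -1, 6, -5)
t=5: X=(-1, -1, 6, -5), d=4 → +e3, X_6=(-1, -1, 7, -5)
t=6: X=(-1, -1, 7, -5), d=5 → -e3, X_7=(-1, -1, 6, -5)
t=7: X=(-1, -1, 6, -5), d=6 → +e4, X_8=(-1, -1, 6, -4)
t=8: X=(-1, -1, 6, -4), d=3 → -e2, X_9=(-1, -2, 6, -4)
t=9: X=(-1, -2, 6, -4), d=5 → -e3, X_10=(-1, -2, 5, -4)
t=10: X=(-1, -2, 5, -4), d=0 → +e1, X_11=(0, -2, 5, -4)
t=11: X=(0, -2, 5, -4), d=3 → -e2, X_12=(0, -3, 5, -4)
t=12: X=(0, -3, 5, -4), d=7 → -e4, X_13=(0, -3, 5, -5)
t=13: X=(0, -3, 5, -5), d=2 → +e2, X_14=(0, -2, 5, -5)
t=14: X=(0, -2, 5, -5), d=7 → -e4, X_15=(0, -2, 5, -6)
t=15: X=(0, -2, 5, -6), d=3 → -e2, X_16=(0, -3, 5, -6)
t=16: X=(0, -3, 5, -6), d=6 → +e4, X_17=(0, -3, 5, -5)

11


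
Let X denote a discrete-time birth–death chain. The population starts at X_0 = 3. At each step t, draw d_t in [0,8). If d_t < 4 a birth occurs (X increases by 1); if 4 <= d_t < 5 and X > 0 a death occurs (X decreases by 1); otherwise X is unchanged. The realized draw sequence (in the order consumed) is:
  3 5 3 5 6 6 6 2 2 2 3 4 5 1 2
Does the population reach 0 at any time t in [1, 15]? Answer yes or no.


no

t=0: X=3, d=3 → birth, X_1=4
t=1: X=4, d=5 → hold, X_2=4
t=2: X=4, d=3 → birth, X_3=5
t=3: X=5, d=5 → hold, X_4=5
t=4: X=5, d=6 → hold, X_5=5
t=5: X=5, d=6 → hold, X_6=5
t=6: X=5, d=6 → hold, X_7=5
t=7: X=5, d=2 → birth, X_8=6
t=8: X=6, d=2 → birth, X_9=7
t=9: X=7, d=2 → birth, X_10=8
t=10: X=8, d=3 → birth, X_11=9
t=11: X=9, d=4 → death, X_12=8
t=12: X=8, d=5 → hold, X_13=8
t=13: X=8, d=1 → birth, X_14=9
t=14: X=9, d=2 → birth, X_15=10


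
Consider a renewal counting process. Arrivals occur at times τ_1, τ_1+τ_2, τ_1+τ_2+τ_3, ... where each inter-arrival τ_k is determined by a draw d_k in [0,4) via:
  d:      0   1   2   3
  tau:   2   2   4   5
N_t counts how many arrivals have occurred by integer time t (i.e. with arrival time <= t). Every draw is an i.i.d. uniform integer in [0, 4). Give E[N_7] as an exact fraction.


Inter-arrival values over d=0..3: [2, 2, 4, 5]
Each d has probability 1/4, so the pmf of τ is: f(2) = 1/2, f(4) = 1/4, f(5) = 1/4
Renewal equation for m(n) = E[N_n]: condition on τ_1 = k (if k <= n, one arrival plus a fresh copy on the remaining n−k steps): m(n) = F(n) + Σ_{k<=n} f(k)·m(n−k), where F(n) = P(τ <= n) and m(0) = 0
m(1) = F(1) = 0
m(2) = F(2) = 1/2
m(3) = F(3) = 1/2
m(4) = F(4) + f(2)·m(2) = 3/4 + 1/2·1/2 = 1
m(5) = F(5) + f(2)·m(3) = 1 + 1/2·1/2 = 5/4
m(6) = F(6) + f(2)·m(4) + f(4)·m(2) = 1 + 1/2·1 + 1/4·1/2 = 13/8
m(7) = F(7) + f(2)·m(5) + f(4)·m(3) + f(5)·m(2) = 1 + 1/2·5/4 + 1/4·1/2 + 1/4·1/2 = 15/8
E[N_7] = m(7) = 15/8

15/8


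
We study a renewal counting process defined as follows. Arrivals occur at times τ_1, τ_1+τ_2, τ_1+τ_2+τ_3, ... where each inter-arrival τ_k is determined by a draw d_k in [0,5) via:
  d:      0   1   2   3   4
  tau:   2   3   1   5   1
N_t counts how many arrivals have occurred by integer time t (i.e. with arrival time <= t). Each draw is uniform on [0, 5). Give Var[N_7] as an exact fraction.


8307144986/6103515625

Inter-arrival values over d=0..4: [2, 3, 1, 5, 1]
Each d has probability 1/5, so the pmf of τ is: f(1) = 2/5, f(2) = 1/5, f(3) = 1/5, f(5) = 1/5
Let p_n(j) = P(N_n = j), with p_0 = [1]. Condition on τ_1: p_n(0) = P(τ > n), and for j >= 1, p_n(j) = Σ_{k<=n} f(k)·p_{n−k}(j−1)
p_1 = [3/5, 2/5]  (j = 0..1)
p_2 = [2/5, 11/25, 4/25]  (j = 0..2)
p_3 = [1/5, 12/25, 32/125, 8/125]  (j = 0..3)
p_4 = [1/5, 7/25, 9/25, 84/625, 16/625]  (j = 0..4)
p_5 = [0, 2/5, 37/125, 142/625, 208/3125, 32/3125]  (j = 0..5)
p_6 = [0, 1/5, 49/125, 151/625, 408/3125, 496/15625, 64/15625]  (j = 0..6)
p_7 = [0, 3/25, 38/125, 8/25, 528/3125, 1104/15625, 1152/78125, 128/78125]  (j = 0..7)
E[N_7] = Σ j·p_7(j) = 220083/78125;  E[N_7²] = Σ j²·p_7(j) = 726319/78125
Var[N_7] = 726319/78125 − (220083/78125)² = 8307144986/6103515625


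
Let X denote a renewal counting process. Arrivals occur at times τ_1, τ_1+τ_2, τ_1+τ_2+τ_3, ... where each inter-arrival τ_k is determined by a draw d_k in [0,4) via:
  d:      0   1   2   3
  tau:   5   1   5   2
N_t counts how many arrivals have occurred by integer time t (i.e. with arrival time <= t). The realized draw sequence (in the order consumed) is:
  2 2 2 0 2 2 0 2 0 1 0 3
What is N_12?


2

draw d_1=2: τ_1=5, arrival time A_1=5
draw d_2=2: τ_2=5, arrival time A_2=10
draw d_3=2: τ_3=5, arrival time A_3=15
draw d_4=0: τ_4=5, arrival time A_4=20
draw d_5=2: τ_5=5, arrival time A_5=25
draw d_6=2: τ_6=5, arrival time A_6=30
draw d_7=0: τ_7=5, arrival time A_7=35
draw d_8=2: τ_8=5, arrival time A_8=40
draw d_9=0: τ_9=5, arrival time A_9=45
draw d_10=1: τ_10=1, arrival time A_10=46
draw d_11=0: τ_11=5, arrival time A_11=51
draw d_12=3: τ_12=2, arrival time A_12=53
N_t over t=0..12: 0:0 1:0 2:0 3:0 4:0 5:1 6:1 7:1 8:1 9:1 10:2 11:2 12:2


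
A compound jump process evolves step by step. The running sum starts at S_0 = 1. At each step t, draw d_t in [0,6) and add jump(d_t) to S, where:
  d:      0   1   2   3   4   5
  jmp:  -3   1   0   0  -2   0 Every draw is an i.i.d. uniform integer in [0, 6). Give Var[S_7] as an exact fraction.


Outcome values over d=0..5: [-3, 1, 0, 0, -2, 0]
Σy = -4, Σy² = 14, M = 6
μ = -4/6 = -2/3,  σ² = 14/6 − (-2/3)² = 17/9
Independent increments: Var[S_7] = 7·σ² = 7·(17/9) = 119/9

119/9


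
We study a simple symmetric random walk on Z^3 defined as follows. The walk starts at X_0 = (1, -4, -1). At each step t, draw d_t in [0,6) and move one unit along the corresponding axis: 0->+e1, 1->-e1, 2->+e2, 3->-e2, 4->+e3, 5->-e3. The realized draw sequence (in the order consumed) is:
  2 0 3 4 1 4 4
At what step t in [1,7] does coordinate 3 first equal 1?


t=0: X=(1, -4, -1), d=2 → +e2, X_1=(1, -3, -1)
t=1: X=(1, -3, -1), d=0 → +e1, X_2=(2, -3, -1)
t=2: X=(2, -3, -1), d=3 → -e2, X_3=(2, -4, -1)
t=3: X=(2, -4, -1), d=4 → +e3, X_4=(2, -4, 0)
t=4: X=(2, -4, 0), d=1 → -e1, X_5=(1, -4, 0)
t=5: X=(1, -4, 0), d=4 → +e3, X_6=(1, -4, 1)
t=6: X=(1, -4, 1), d=4 → +e3, X_7=(1, -4, 2)

6


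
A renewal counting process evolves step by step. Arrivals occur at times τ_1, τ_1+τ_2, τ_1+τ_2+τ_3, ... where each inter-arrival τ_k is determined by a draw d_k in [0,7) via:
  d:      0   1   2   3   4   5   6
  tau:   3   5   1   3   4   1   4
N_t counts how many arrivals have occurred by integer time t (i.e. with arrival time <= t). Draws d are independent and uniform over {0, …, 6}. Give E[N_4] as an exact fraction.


2718/2401

Inter-arrival values over d=0..6: [3, 5, 1, 3, 4, 1, 4]
Each d has probability 1/7, so the pmf of τ is: f(1) = 2/7, f(3) = 2/7, f(4) = 2/7, f(5) = 1/7
Renewal equation for m(n) = E[N_n]: condition on τ_1 = k (if k <= n, one arrival plus a fresh copy on the remaining n−k steps): m(n) = F(n) + Σ_{k<=n} f(k)·m(n−k), where F(n) = P(τ <= n) and m(0) = 0
m(1) = F(1) = 2/7
m(2) = F(2) + f(1)·m(1) = 2/7 + 2/7·2/7 = 18/49
m(3) = F(3) + f(1)·m(2) = 4/7 + 2/7·18/49 = 232/343
m(4) = F(4) + f(1)·m(3) + f(3)·m(1) = 6/7 + 2/7·232/343 + 2/7·2/7 = 2718/2401
E[N_4] = m(4) = 2718/2401


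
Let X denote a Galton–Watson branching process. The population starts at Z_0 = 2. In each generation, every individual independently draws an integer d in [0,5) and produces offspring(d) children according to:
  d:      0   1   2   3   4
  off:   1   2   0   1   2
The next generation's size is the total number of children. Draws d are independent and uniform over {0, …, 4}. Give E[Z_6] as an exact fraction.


Outcome values over d=0..4: [1, 2, 0, 1, 2]
Σy = 6, Σy² = 10, M = 5
μ = 6/5 = 6/5,  σ² = 10/5 − (6/5)² = 14/25
E[Z_0] = 2
E[Z_1] = 6/5·E[Z_0] = 12/5
E[Z_2] = 6/5·E[Z_1] = 72/25
E[Z_3] = 6/5·E[Z_2] = 432/125
E[Z_4] = 6/5·E[Z_3] = 2592/625
E[Z_5] = 6/5·E[Z_4] = 15552/3125
E[Z_6] = 6/5·E[Z_5] = 93312/15625

93312/15625


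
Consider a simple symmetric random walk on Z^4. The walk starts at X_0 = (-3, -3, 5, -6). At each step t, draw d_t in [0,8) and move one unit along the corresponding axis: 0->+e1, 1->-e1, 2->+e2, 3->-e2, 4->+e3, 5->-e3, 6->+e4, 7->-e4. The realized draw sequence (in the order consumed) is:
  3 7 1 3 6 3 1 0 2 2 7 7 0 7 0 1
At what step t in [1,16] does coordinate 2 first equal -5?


t=0: X=(-3, -3, 5, -6), d=3 → -e2, X_1=(-3, -4, 5, -6)
t=1: X=(-3, -4, 5, -6), d=7 → -e4, X_2=(-3, -4, 5, -7)
t=2: X=(-3, -4, 5, -7), d=1 → -e1, X_3=(-4, -4, 5, -7)
t=3: X=(-4, -4, 5, -7), d=3 → -e2, X_4=(-4, -5, 5, -7)
t=4: X=(-4, -5, 5, -7), d=6 → +e4, X_5=(-4, -5, 5, -6)
t=5: X=(-4, -5, 5, -6), d=3 → -e2, X_6=(-4, -6, 5, -6)
t=6: X=(-4, -6, 5, -6), d=1 → -e1, X_7=(-5, -6, 5, -6)
t=7: X=(-5, -6, 5, -6), d=0 → +e1, X_8=(-4, -6, 5, -6)
t=8: X=(-4, -6, 5, -6), d=2 → +e2, X_9=(-4, -5, 5, -6)
t=9: X=(-4, -5, 5, -6), d=2 → +e2, X_10=(-4, -4, 5, -6)
t=10: X=(-4, -4, 5, -6), d=7 → -e4, X_11=(-4, -4, 5, -7)
t=11: X=(-4, -4, 5, -7), d=7 → -e4, X_12=(-4, -4, 5, -8)
t=12: X=(-4, -4, 5, -8), d=0 → +e1, X_13=(-3, -4, 5, -8)
t=13: X=(-3, -4, 5, -8), d=7 → -e4, X_14=(-3, -4, 5, -9)
t=14: X=(-3, -4, 5, -9), d=0 → +e1, X_15=(-2, -4, 5, -9)
t=15: X=(-2, -4, 5, -9), d=1 → -e1, X_16=(-3, -4, 5, -9)

4


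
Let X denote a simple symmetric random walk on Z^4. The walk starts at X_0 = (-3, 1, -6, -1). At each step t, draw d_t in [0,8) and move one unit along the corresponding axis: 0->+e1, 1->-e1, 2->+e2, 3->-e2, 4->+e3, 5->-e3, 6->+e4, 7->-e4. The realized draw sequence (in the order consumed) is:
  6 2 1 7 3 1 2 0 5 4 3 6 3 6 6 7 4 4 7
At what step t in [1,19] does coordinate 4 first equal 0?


1

t=0: X=(-3, 1, -6, -1), d=6 → +e4, X_1=(-3, 1, -6, 0)
t=1: X=(-3, 1, -6, 0), d=2 → +e2, X_2=(-3, 2, -6, 0)
t=2: X=(-3, 2, -6, 0), d=1 → -e1, X_3=(-4, 2, -6, 0)
t=3: X=(-4, 2, -6, 0), d=7 → -e4, X_4=(-4, 2, -6, -1)
t=4: X=(-4, 2, -6, -1), d=3 → -e2, X_5=(-4, 1, -6, -1)
t=5: X=(-4, 1, -6, -1), d=1 → -e1, X_6=(-5, 1, -6, -1)
t=6: X=(-5, 1, -6, -1), d=2 → +e2, X_7=(-5, 2, -6, -1)
t=7: X=(-5, 2, -6, -1), d=0 → +e1, X_8=(-4, 2, -6, -1)
t=8: X=(-4, 2, -6, -1), d=5 → -e3, X_9=(-4, 2, -7, -1)
t=9: X=(-4, 2, -7, -1), d=4 → +e3, X_10=(-4, 2, -6, -1)
t=10: X=(-4, 2, -6, -1), d=3 → -e2, X_11=(-4, 1, -6, -1)
t=11: X=(-4, 1, -6, -1), d=6 → +e4, X_12=(-4, 1, -6, 0)
t=12: X=(-4, 1, -6, 0), d=3 → -e2, X_13=(-4, 0, -6, 0)
t=13: X=(-4, 0, -6, 0), d=6 → +e4, X_14=(-4, 0, -6, 1)
t=14: X=(-4, 0, -6, 1), d=6 → +e4, X_15=(-4, 0, -6, 2)
t=15: X=(-4, 0, -6, 2), d=7 → -e4, X_16=(-4, 0, -6, 1)
t=16: X=(-4, 0, -6, 1), d=4 → +e3, X_17=(-4, 0, -5, 1)
t=17: X=(-4, 0, -5, 1), d=4 → +e3, X_18=(-4, 0, -4, 1)
t=18: X=(-4, 0, -4, 1), d=7 → -e4, X_19=(-4, 0, -4, 0)


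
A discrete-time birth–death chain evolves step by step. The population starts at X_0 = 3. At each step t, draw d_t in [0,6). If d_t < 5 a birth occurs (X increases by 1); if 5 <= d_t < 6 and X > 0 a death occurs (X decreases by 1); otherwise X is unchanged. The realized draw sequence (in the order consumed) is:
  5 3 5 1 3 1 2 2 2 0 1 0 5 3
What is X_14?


11

t=0: X=3, d=5 → death, X_1=2
t=1: X=2, d=3 → birth, X_2=3
t=2: X=3, d=5 → death, X_3=2
t=3: X=2, d=1 → birth, X_4=3
t=4: X=3, d=3 → birth, X_5=4
t=5: X=4, d=1 → birth, X_6=5
t=6: X=5, d=2 → birth, X_7=6
t=7: X=6, d=2 → birth, X_8=7
t=8: X=7, d=2 → birth, X_9=8
t=9: X=8, d=0 → birth, X_10=9
t=10: X=9, d=1 → birth, X_11=10
t=11: X=10, d=0 → birth, X_12=11
t=12: X=11, d=5 → death, X_13=10
t=13: X=10, d=3 → birth, X_14=11


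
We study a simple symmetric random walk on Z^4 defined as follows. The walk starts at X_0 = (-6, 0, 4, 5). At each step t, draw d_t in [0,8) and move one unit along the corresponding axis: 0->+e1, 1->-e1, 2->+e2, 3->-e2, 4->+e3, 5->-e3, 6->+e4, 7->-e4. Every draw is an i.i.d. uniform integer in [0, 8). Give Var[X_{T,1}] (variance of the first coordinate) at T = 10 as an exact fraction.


Outcome values over d=0..7: [1, -1, 0, 0, 0, 0, 0, 0]
Σy = 0, Σy² = 2, M = 8
μ = 0/8 = 0,  σ² = 2/8 − (0)² = 1/4
Independent increments: Var[X_10] = 10·σ² = 10·(1/4) = 5/2

5/2
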